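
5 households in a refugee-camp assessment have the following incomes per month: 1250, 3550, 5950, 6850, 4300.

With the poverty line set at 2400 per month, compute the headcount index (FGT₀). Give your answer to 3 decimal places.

1 of the 5 households have income below 2400.
H = 1/5 = 0.200.

0.200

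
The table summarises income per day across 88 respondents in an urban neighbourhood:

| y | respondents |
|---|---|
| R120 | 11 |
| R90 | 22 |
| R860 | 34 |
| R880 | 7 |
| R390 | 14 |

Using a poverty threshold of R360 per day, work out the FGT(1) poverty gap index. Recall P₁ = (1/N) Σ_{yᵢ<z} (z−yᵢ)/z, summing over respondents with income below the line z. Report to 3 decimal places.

Incomes under z: 22×R90, 11×R120 (q = 33 of N = 88).
Shortfall ratios: (360−90)/360 = 0.7500 (×22); (360−120)/360 = 0.6667 (×11).
Σ = 23.833333. Dividing by the full population N = 88 gives P₁ = 0.271.

0.271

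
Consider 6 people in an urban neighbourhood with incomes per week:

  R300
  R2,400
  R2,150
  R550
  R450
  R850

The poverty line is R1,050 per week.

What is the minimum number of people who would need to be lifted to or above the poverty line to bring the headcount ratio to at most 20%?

Currently q = 4 of N = 6 are below the line (H = 0.667).
A headcount ratio of at most 20% allows at most ⌊0.20 × 6⌋ = 1 poor people.
So at least 4 − 1 = 3 must be lifted.

3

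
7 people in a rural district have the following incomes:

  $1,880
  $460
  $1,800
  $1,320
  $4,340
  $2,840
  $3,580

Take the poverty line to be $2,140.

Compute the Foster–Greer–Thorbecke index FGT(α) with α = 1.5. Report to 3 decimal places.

0.148

Below the line: $460, $1,320, $1,800, $1,880 (q = 4 of N = 7).
Relative gaps: (2140−460)/2140 = 0.7850; (2140−1320)/2140 = 0.3832; (2140−1800)/2140 = 0.1589; (2140−1880)/2140 = 0.1215.
Raised to α = 1.5: 0.69557; 0.23719; 0.06333; 0.04235.
Sum = 1.038443; FGT(1.5) = 1.038443 / 7 = 0.148.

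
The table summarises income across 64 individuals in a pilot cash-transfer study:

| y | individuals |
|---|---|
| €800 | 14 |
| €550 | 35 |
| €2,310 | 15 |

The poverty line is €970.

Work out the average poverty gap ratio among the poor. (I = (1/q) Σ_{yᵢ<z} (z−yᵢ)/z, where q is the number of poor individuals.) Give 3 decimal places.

0.359

Below z: 35×€550, 14×€800 (q = 49 of N = 64).
Relative gaps: 0.4330 (×35), 0.1753 (×14); sum = 17.608247.
I averages over the q = 49 poor units only: 17.608247 / 49 = 0.359.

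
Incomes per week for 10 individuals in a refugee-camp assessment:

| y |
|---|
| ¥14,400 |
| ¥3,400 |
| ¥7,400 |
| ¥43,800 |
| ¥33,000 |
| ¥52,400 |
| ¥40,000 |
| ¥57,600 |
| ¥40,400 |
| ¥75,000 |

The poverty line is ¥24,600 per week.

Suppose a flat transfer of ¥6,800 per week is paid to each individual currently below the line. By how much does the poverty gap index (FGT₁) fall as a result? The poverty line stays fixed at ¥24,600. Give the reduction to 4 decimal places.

Before: below the line — ¥3,400, ¥7,400, ¥14,400; poverty gap index (FGT₁) = 0.197561.
After the ¥6,800 transfer: below the line — ¥10,200, ¥14,200, ¥21,200; poverty gap index (FGT₁) = 0.114634.
Reduction = 0.197561 − 0.114634 = 0.0829.

0.0829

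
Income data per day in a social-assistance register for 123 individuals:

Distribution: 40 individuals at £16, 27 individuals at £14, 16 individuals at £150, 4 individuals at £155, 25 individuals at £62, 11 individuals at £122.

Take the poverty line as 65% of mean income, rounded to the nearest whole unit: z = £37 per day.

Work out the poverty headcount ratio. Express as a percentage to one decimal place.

67 of the 123 individuals have income below £37.
H = 67/123 = 54.5%.

54.5%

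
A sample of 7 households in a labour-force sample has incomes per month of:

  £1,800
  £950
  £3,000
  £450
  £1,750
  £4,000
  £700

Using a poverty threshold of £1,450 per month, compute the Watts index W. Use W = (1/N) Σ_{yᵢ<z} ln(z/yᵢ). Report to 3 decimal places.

0.332

Below the line: £450, £700, £950 (q = 3 of N = 7).
Log shortfalls: ln(1450/450) = 1.1701; ln(1450/700) = 0.7282; ln(1450/950) = 0.4229.
W = 2.321167 / 7 = 0.332.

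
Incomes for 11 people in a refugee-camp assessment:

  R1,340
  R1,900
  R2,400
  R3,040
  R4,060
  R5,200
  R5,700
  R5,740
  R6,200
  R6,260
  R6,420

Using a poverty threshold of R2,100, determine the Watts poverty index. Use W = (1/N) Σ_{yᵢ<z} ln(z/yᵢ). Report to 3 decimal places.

Poor units: R1,340, R1,900 (q = 2 of N = 11).
Log gaps: ln(2100/1340) = 0.4493; ln(2100/1900) = 0.1001.
W = 0.549351 / 11 = 0.050.

0.050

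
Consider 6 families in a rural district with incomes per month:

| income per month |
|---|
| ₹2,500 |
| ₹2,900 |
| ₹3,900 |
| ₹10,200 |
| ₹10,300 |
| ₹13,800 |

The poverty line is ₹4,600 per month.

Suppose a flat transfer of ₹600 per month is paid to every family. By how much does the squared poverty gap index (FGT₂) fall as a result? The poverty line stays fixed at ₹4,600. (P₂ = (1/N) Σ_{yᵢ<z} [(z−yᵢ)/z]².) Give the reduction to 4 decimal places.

Before: below the line — ₹2,500, ₹2,900, ₹3,900; squared poverty gap index (FGT₂) = 0.061358.
After the ₹600 transfer: below the line — ₹3,100, ₹3,500, ₹4,500; squared poverty gap index (FGT₂) = 0.027331.
Reduction = 0.061358 − 0.027331 = 0.0340.

0.0340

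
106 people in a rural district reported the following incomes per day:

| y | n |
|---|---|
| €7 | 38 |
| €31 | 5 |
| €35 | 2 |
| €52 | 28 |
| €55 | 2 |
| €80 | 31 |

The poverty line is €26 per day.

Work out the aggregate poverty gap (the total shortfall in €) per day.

Incomes under z: 38×€7 (q = 38 of N = 106).
Individual gaps: 38×(26−7) = 722.
Aggregate gap = €722.

€722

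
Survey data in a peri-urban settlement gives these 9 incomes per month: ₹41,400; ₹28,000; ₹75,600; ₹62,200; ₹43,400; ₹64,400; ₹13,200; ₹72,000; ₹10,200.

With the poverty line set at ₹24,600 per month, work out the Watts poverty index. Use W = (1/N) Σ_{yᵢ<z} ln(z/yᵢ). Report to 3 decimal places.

Incomes under z: ₹10,200, ₹13,200 (q = 2 of N = 9).
ln(z/y) terms: ln(24600/10200) = 0.8804; ln(24600/13200) = 0.6225.
W = 1.502888 / 9 = 0.167.

0.167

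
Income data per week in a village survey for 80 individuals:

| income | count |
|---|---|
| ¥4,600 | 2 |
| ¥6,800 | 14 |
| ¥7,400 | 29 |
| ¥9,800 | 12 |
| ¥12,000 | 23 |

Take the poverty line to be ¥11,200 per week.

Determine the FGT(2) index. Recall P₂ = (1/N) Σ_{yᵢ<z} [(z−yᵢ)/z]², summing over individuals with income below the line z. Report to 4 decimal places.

Incomes under z: 2×¥4,600, 14×¥6,800, 29×¥7,400, 12×¥9,800 (q = 57 of N = 80).
Relative gaps: (11200−4600)/11200 = 0.5893 (×2); (11200−6800)/11200 = 0.3929 (×14); (11200−7400)/11200 = 0.3393 (×29); (11200−9800)/11200 = 0.1250 (×12).
Squared: 0.3473 (×2); 0.1543 (×14); 0.1151 (×29); 0.0156 (×12).
Sum = 6.381059; P₂ = 6.381059 / 80 = 0.0798.

0.0798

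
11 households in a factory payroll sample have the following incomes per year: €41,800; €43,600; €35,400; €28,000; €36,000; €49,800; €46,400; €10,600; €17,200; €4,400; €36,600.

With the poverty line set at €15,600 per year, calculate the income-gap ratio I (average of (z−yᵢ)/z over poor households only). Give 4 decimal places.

Below the line: €4,400, €10,600 (q = 2 of N = 11).
Relative gaps: 0.7179, 0.3205; sum = 1.038462.
The income-gap ratio divides by q (the poor only): 1.038462 / 2 = 0.5192.

0.5192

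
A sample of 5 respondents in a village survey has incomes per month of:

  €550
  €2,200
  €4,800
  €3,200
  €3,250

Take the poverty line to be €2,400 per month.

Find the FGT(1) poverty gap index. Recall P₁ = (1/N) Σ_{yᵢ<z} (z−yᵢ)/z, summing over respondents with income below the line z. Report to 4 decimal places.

Poor units: €550, €2,200 (q = 2 of N = 5).
Relative gaps: (2400−550)/2400 = 0.7708; (2400−2200)/2400 = 0.0833.
Sum of shortfalls = 0.854167; P₁ averages over all N: 0.854167 / 5 = 0.1708.

0.1708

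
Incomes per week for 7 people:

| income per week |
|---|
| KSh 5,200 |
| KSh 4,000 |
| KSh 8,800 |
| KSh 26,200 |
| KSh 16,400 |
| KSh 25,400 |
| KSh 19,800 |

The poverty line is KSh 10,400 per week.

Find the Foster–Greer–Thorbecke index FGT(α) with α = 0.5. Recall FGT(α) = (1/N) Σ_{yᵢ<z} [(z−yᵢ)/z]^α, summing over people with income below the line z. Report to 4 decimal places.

0.2691

Incomes under z: KSh 4,000, KSh 5,200, KSh 8,800 (q = 3 of N = 7).
Gap ratios (z−y)/z: (10400−4000)/10400 = 0.6154; (10400−5200)/10400 = 0.5000; (10400−8800)/10400 = 0.1538.
Raised to α = 0.5: 0.78446; 0.70711; 0.39223.
Sum = 1.883804; FGT(0.5) = 1.883804 / 7 = 0.2691.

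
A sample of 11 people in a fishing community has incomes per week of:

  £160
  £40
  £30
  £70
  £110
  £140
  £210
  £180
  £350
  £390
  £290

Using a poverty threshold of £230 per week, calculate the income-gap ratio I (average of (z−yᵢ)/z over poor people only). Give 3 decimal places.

Poor units: £30, £40, £70, £110, £140, £160, £180, £210 (q = 8 of N = 11).
Shortfall ratios (z−y)/z: 0.8696, 0.8261, 0.6957, 0.5217, 0.3913, 0.3043, 0.2174, 0.0870; sum = 3.913043.
The income-gap ratio divides by q (the poor only): 3.913043 / 8 = 0.489.

0.489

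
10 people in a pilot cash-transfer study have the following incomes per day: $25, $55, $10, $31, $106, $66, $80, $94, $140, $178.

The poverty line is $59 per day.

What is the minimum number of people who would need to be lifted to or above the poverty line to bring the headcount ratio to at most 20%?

2

4 of the 10 people are poor, so H = 4/10 = 0.400.
A headcount ratio of at most 20% allows at most ⌊0.20 × 10⌋ = 2 poor people.
So at least 4 − 2 = 2 must be lifted.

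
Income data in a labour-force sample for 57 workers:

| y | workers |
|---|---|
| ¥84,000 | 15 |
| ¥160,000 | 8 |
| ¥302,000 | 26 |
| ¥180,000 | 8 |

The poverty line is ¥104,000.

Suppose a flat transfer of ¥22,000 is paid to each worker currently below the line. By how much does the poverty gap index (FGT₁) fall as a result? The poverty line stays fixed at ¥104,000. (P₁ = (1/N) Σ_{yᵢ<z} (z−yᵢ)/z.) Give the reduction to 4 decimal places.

0.0506

Before: below the line — 15×¥84,000; poverty gap index (FGT₁) = 0.050607.
After the ¥22,000 transfer: below the line — none; poverty gap index (FGT₁) = 0.000000.
Reduction = 0.050607 − 0.000000 = 0.0506.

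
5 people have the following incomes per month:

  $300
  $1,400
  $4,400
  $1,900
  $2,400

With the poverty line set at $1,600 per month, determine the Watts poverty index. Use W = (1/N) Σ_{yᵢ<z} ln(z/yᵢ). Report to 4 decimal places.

Incomes under z: $300, $1,400 (q = 2 of N = 5).
ln(z/y) terms: ln(1600/300) = 1.6740; ln(1600/1400) = 0.1335.
W = 1.807508 / 5 = 0.3615.

0.3615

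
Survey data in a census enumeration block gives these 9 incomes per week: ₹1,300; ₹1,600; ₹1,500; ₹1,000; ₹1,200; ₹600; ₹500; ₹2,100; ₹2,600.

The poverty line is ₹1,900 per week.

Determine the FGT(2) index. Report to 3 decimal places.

Poor units: ₹500, ₹600, ₹1,000, ₹1,200, ₹1,300, ₹1,500, ₹1,600 (q = 7 of N = 9).
Gap ratios (z−y)/z: (1900−500)/1900 = 0.7368; (1900−600)/1900 = 0.6842; (1900−1000)/1900 = 0.4737; (1900−1200)/1900 = 0.3684; (1900−1300)/1900 = 0.3158; (1900−1500)/1900 = 0.2105; (1900−1600)/1900 = 0.1579.
Squared: 0.5429; 0.4681; 0.2244; 0.1357; 0.0997; 0.0443; 0.0249.
Sum = 1.540166; P₂ = 1.540166 / 9 = 0.171.

0.171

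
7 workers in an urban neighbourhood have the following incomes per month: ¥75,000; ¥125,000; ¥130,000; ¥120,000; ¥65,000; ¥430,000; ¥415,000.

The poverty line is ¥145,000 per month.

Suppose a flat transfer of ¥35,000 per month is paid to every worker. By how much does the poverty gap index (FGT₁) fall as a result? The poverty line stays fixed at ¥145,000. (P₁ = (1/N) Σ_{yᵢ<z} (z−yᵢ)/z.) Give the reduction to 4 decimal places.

0.1281

Before: below the line — ¥65,000, ¥75,000, ¥120,000, ¥125,000, ¥130,000; poverty gap index (FGT₁) = 0.206897.
After the ¥35,000 transfer: below the line — ¥100,000, ¥110,000; poverty gap index (FGT₁) = 0.078818.
Reduction = 0.206897 − 0.078818 = 0.1281.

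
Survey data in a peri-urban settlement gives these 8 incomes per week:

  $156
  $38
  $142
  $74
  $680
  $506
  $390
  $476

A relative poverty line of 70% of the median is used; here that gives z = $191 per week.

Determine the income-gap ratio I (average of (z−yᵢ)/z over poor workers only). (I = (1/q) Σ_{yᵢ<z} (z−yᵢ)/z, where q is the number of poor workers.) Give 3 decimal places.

0.463

Below z: $38, $74, $142, $156 (q = 4 of N = 8).
Relative gaps: 0.8010, 0.6126, 0.2565, 0.1832; sum = 1.853403.
I averages over the q = 4 poor units only: 1.853403 / 4 = 0.463.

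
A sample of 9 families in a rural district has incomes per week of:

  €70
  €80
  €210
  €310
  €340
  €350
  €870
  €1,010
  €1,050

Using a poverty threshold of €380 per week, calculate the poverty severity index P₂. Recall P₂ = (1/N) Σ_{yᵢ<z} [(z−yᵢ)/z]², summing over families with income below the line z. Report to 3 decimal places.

0.171

Below z: €70, €80, €210, €310, €340, €350 (q = 6 of N = 9).
Shortfall ratios: (380−70)/380 = 0.8158; (380−80)/380 = 0.7895; (380−210)/380 = 0.4474; (380−310)/380 = 0.1842; (380−340)/380 = 0.1053; (380−350)/380 = 0.0789.
Squared: 0.6655; 0.6233; 0.2001; 0.0339; 0.0111; 0.0062.
Sum = 1.540166; P₂ = 1.540166 / 9 = 0.171.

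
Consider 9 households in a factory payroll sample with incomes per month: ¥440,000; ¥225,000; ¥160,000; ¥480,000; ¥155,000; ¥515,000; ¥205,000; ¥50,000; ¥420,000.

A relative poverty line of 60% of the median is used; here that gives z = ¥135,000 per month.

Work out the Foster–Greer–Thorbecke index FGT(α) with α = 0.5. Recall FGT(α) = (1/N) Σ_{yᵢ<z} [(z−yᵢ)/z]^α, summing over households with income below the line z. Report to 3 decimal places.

0.088

Incomes under z: ¥50,000 (q = 1 of N = 9).
Normalized shortfalls: (135000−50000)/135000 = 0.6296.
Raised to α = 0.5: 0.79349.
Sum = 0.793492; FGT(0.5) = 0.793492 / 9 = 0.088.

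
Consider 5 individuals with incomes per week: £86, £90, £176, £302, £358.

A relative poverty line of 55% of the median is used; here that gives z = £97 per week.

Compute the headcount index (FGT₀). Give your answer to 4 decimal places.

0.4000

2 of the 5 individuals have income below £97.
H = 2/5 = 0.4000.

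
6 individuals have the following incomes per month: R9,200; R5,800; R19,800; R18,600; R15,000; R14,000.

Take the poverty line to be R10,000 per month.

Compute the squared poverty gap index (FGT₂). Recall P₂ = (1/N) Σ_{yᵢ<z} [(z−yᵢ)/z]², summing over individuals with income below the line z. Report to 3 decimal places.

Incomes under z: R5,800, R9,200 (q = 2 of N = 6).
Relative gaps: (10000−5800)/10000 = 0.4200; (10000−9200)/10000 = 0.0800.
Squared: 0.1764; 0.0064.
Sum = 0.182800; P₂ = 0.182800 / 6 = 0.030.

0.030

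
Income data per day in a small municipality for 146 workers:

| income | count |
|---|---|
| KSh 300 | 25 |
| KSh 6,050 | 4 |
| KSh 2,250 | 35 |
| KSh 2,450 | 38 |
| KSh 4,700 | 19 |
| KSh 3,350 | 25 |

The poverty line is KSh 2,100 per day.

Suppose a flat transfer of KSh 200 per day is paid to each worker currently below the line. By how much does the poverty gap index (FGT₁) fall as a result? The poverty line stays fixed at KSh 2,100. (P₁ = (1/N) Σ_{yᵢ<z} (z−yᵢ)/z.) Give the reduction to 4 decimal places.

0.0163

Before: below the line — 25×KSh 300; poverty gap index (FGT₁) = 0.146771.
After the KSh 200 transfer: below the line — 25×KSh 500; poverty gap index (FGT₁) = 0.130463.
Reduction = 0.146771 − 0.130463 = 0.0163.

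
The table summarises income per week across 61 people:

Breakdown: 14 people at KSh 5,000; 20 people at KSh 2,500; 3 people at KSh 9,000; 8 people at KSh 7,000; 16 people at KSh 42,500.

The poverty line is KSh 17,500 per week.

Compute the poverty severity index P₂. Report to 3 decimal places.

Incomes under z: 20×KSh 2,500, 14×KSh 5,000, 8×KSh 7,000, 3×KSh 9,000 (q = 45 of N = 61).
Relative gaps: (17500−2500)/17500 = 0.8571 (×20); (17500−5000)/17500 = 0.7143 (×14); (17500−7000)/17500 = 0.6000 (×8); (17500−9000)/17500 = 0.4857 (×3).
Squared: 0.7347 (×20); 0.5102 (×14); 0.3600 (×8); 0.2359 (×3).
Sum = 25.424490; P₂ = 25.424490 / 61 = 0.417.

0.417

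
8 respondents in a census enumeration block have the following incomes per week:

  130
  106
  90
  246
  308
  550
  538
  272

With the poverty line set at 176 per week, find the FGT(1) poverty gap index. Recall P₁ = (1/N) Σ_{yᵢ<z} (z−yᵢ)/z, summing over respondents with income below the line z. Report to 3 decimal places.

Incomes under z: 90, 106, 130 (q = 3 of N = 8).
Relative gaps: (176−90)/176 = 0.4886; (176−106)/176 = 0.3977; (176−130)/176 = 0.2614.
Σ = 1.147727. Dividing by the full population N = 8 gives P₁ = 0.143.

0.143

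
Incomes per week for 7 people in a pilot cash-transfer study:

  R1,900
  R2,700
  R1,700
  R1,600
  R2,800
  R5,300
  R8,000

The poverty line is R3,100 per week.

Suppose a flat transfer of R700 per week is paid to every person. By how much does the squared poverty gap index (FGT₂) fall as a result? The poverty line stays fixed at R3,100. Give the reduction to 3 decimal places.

Before: below the line — R1,600, R1,700, R1,900, R2,700, R2,800; squared poverty gap index (FGT₂) = 0.08771.
After the R700 transfer: below the line — R2,300, R2,400, R2,600; squared poverty gap index (FGT₂) = 0.02051.
Reduction = 0.08771 − 0.02051 = 0.067.

0.067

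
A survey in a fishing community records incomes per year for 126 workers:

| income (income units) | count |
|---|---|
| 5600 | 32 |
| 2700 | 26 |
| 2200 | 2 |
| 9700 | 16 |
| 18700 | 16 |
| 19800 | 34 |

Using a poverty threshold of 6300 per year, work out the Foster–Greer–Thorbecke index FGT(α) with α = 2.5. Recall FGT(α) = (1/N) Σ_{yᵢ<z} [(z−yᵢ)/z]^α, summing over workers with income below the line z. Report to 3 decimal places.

Below z: 2×2200, 26×2700, 32×5600 (q = 60 of N = 126).
Gap ratios (z−y)/z: (6300−2200)/6300 = 0.6508 (×2); (6300−2700)/6300 = 0.5714 (×26); (6300−5600)/6300 = 0.1111 (×32).
Raised to α = 2.5: 0.34167 (×2); 0.24683 (×26); 0.00412 (×32).
Sum = 7.232712; FGT(2.5) = 7.232712 / 126 = 0.057.

0.057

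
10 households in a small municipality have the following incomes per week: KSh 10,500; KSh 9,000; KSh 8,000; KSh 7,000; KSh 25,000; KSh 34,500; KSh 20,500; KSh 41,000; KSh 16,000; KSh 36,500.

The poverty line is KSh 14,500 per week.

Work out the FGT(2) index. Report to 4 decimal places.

Below z: KSh 7,000, KSh 8,000, KSh 9,000, KSh 10,500 (q = 4 of N = 10).
Gap ratios (z−y)/z: (14500−7000)/14500 = 0.5172; (14500−8000)/14500 = 0.4483; (14500−9000)/14500 = 0.3793; (14500−10500)/14500 = 0.2759.
Squared: 0.2675; 0.2010; 0.1439; 0.0761.
Sum = 0.688466; P₂ = 0.688466 / 10 = 0.0688.

0.0688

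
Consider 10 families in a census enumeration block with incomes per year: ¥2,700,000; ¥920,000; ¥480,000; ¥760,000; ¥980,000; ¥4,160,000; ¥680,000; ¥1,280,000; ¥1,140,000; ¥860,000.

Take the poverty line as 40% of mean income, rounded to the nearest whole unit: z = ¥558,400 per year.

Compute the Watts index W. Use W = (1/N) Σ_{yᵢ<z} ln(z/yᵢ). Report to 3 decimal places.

0.015

Incomes under z: ¥480,000 (q = 1 of N = 10).
Log gaps: ln(558400/480000) = 0.1513.
W = 0.151289 / 10 = 0.015.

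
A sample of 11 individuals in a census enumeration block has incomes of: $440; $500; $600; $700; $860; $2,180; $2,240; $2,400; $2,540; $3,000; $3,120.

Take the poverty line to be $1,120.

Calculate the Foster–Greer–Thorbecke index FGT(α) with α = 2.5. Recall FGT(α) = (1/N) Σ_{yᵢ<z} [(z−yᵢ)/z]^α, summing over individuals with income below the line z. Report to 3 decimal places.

0.070

Below the line: $440, $500, $600, $700, $860 (q = 5 of N = 11).
Gap ratios (z−y)/z: (1120−440)/1120 = 0.6071; (1120−500)/1120 = 0.5536; (1120−600)/1120 = 0.4643; (1120−700)/1120 = 0.3750; (1120−860)/1120 = 0.2321.
Raised to α = 2.5: 0.28723; 0.22800; 0.14688; 0.08611; 0.02596.
Sum = 0.774188; FGT(2.5) = 0.774188 / 11 = 0.070.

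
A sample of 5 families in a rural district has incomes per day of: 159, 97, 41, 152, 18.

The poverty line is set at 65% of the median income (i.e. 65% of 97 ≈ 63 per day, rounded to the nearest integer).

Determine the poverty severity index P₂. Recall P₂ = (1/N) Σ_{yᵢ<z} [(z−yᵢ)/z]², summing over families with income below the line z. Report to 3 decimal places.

0.126

Incomes under z: 18, 41 (q = 2 of N = 5).
Normalized shortfalls: (63−18)/63 = 0.7143; (63−41)/63 = 0.3492.
Squared: 0.5102; 0.1219.
Sum = 0.632149; P₂ = 0.632149 / 5 = 0.126.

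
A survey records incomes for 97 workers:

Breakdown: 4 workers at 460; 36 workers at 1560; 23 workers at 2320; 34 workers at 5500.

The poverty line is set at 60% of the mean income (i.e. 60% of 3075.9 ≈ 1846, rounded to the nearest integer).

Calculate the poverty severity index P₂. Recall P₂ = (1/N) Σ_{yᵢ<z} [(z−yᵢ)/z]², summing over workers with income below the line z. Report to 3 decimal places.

0.032

Below z: 4×460, 36×1560 (q = 40 of N = 97).
Gap ratios (z−y)/z: (1846−460)/1846 = 0.7508 (×4); (1846−1560)/1846 = 0.1549 (×36).
Squared: 0.5637 (×4); 0.0240 (×36).
Sum = 3.118992; P₂ = 3.118992 / 97 = 0.032.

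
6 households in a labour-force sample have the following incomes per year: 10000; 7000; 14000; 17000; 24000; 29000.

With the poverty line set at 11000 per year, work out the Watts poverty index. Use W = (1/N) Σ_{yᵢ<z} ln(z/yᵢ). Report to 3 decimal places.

Incomes under z: 7000, 10000 (q = 2 of N = 6).
Log gaps: ln(11000/7000) = 0.4520; ln(11000/10000) = 0.0953.
W = 0.547295 / 6 = 0.091.

0.091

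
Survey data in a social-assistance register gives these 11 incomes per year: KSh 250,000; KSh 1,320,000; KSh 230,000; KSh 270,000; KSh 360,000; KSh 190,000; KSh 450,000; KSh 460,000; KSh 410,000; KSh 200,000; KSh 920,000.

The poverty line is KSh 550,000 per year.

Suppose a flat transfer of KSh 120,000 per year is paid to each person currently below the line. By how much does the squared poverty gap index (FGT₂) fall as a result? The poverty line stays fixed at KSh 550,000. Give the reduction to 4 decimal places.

0.1151

Before: below the line — KSh 190,000, KSh 200,000, KSh 230,000, KSh 250,000, KSh 270,000, KSh 360,000, KSh 410,000, KSh 450,000, KSh 460,000; squared poverty gap index (FGT₂) = 0.179324.
After the KSh 120,000 transfer: below the line — KSh 310,000, KSh 320,000, KSh 350,000, KSh 370,000, KSh 390,000, KSh 480,000, KSh 530,000; squared poverty gap index (FGT₂) = 0.064252.
Reduction = 0.179324 − 0.064252 = 0.1151.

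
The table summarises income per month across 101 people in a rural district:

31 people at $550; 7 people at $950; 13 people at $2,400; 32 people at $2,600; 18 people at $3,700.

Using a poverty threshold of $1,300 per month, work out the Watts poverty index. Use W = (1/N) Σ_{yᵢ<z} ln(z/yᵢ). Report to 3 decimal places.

0.286

Below the line: 31×$550, 7×$950 (q = 38 of N = 101).
Log gaps: ln(1300/550) = 0.8602 (×31); ln(1300/950) = 0.3137 (×7).
W = 28.861842 / 101 = 0.286.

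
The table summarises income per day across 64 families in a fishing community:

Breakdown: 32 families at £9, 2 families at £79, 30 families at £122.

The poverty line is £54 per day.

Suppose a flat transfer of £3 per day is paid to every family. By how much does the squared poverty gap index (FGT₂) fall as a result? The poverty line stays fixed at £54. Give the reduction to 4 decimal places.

0.0448

Before: below the line — 32×£9; squared poverty gap index (FGT₂) = 0.347222.
After the £3 transfer: below the line — 32×£12; squared poverty gap index (FGT₂) = 0.302469.
Reduction = 0.347222 − 0.302469 = 0.0448.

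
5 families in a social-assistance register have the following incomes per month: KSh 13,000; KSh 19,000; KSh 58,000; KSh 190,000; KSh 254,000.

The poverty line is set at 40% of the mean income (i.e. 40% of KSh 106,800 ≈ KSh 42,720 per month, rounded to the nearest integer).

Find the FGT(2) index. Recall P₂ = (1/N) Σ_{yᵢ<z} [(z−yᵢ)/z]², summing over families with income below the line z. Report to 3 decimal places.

Poor units: KSh 13,000, KSh 19,000 (q = 2 of N = 5).
Gap ratios (z−y)/z: (42720−13000)/42720 = 0.6957; (42720−19000)/42720 = 0.5552.
Squared: 0.4840; 0.3083.
Sum = 0.792284; P₂ = 0.792284 / 5 = 0.158.

0.158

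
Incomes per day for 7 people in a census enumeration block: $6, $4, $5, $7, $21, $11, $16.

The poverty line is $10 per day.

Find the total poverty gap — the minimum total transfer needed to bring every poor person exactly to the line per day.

Incomes under z: $4, $5, $6, $7 (q = 4 of N = 7).
Individual gaps: 10−4 = 6; 10−5 = 5; 10−6 = 4; 10−7 = 3.
Aggregate gap = $18.

$18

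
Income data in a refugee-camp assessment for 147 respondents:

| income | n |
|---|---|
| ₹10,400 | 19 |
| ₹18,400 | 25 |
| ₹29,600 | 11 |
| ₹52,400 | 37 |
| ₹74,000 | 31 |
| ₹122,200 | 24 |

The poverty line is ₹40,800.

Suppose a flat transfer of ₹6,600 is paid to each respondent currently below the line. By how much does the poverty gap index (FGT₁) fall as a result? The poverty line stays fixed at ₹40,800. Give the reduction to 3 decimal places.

Before: below the line — 19×₹10,400, 25×₹18,400, 11×₹29,600; poverty gap index (FGT₁) = 0.21022.
After the ₹6,600 transfer: below the line — 19×₹17,000, 25×₹25,000, 11×₹36,200; poverty gap index (FGT₁) = 0.14969.
Reduction = 0.21022 − 0.14969 = 0.061.

0.061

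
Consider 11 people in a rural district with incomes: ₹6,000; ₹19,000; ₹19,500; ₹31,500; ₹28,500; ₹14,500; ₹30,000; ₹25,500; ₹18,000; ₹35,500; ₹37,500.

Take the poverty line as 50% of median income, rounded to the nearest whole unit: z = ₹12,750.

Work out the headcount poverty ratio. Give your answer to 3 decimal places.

1 of the 11 people have income below ₹12,750.
H = 1/11 = 0.091.

0.091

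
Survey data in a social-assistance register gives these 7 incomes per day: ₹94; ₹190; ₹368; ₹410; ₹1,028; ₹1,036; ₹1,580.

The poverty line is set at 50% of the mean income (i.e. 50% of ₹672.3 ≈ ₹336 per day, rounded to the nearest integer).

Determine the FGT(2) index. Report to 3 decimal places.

Incomes under z: ₹94, ₹190 (q = 2 of N = 7).
Normalized shortfalls: (336−94)/336 = 0.7202; (336−190)/336 = 0.4345.
Squared: 0.5187; 0.1888.
Sum = 0.707554; P₂ = 0.707554 / 7 = 0.101.

0.101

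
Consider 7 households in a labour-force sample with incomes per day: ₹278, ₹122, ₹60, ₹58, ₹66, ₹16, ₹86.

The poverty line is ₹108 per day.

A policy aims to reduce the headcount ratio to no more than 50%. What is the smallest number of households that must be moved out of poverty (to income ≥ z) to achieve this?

Currently q = 5 of N = 7 are below the line (H = 0.714).
A headcount ratio of at most 50% allows at most ⌊0.50 × 7⌋ = 3 poor households.
So at least 5 − 3 = 2 must be lifted.

2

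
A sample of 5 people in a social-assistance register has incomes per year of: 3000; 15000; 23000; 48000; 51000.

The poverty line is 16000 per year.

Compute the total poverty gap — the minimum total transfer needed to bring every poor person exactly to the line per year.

14000

Poor units: 3000, 15000 (q = 2 of N = 5).
Individual gaps: 16000−3000 = 13000; 16000−15000 = 1000.
Aggregate gap = 14000.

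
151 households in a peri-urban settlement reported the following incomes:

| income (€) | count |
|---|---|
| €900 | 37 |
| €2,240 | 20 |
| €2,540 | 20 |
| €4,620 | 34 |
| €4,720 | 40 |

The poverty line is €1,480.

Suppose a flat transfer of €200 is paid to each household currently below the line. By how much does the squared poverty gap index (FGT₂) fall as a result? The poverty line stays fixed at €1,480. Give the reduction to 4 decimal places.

0.0215

Before: below the line — 37×€900; squared poverty gap index (FGT₂) = 0.037632.
After the €200 transfer: below the line — 37×€1,100; squared poverty gap index (FGT₂) = 0.016154.
Reduction = 0.037632 − 0.016154 = 0.0215.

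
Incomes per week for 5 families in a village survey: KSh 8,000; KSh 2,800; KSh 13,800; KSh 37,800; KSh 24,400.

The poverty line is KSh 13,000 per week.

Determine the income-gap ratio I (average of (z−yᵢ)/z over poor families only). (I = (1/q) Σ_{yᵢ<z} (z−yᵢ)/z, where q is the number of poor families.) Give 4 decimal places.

Below the line: KSh 2,800, KSh 8,000 (q = 2 of N = 5).
Relative gaps: 0.7846, 0.3846; sum = 1.169231.
The income-gap ratio divides by q (the poor only): 1.169231 / 2 = 0.5846.

0.5846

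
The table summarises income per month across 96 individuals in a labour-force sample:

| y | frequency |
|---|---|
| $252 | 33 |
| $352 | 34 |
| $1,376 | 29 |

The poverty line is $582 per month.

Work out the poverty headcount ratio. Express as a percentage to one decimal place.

67 of the 96 individuals have income below $582.
H = 67/96 = 69.8%.

69.8%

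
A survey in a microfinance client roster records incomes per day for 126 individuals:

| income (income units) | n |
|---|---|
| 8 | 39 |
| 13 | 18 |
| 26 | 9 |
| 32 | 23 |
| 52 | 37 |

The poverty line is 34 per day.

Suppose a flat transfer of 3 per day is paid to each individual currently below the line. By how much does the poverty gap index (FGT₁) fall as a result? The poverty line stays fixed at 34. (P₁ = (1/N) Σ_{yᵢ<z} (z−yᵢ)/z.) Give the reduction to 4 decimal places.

0.0570

Before: below the line — 39×8, 18×13, 9×26, 23×32; poverty gap index (FGT₁) = 0.352474.
After the 3 transfer: below the line — 39×11, 18×16, 9×29; poverty gap index (FGT₁) = 0.295518.
Reduction = 0.352474 − 0.295518 = 0.0570.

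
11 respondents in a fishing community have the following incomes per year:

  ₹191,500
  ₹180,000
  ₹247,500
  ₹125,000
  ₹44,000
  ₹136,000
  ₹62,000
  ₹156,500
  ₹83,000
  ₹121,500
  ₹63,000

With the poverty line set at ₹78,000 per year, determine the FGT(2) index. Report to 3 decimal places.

Incomes under z: ₹44,000, ₹62,000, ₹63,000 (q = 3 of N = 11).
Gap ratios (z−y)/z: (78000−44000)/78000 = 0.4359; (78000−62000)/78000 = 0.2051; (78000−63000)/78000 = 0.1923.
Squared: 0.1900; 0.0421; 0.0370.
Sum = 0.269066; P₂ = 0.269066 / 11 = 0.024.

0.024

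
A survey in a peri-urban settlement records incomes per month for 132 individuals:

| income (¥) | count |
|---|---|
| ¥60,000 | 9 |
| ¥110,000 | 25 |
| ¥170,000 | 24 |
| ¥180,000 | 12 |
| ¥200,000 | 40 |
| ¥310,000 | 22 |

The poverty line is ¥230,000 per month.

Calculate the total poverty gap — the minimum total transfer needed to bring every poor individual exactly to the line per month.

¥7,770,000

Incomes under z: 9×¥60,000, 25×¥110,000, 24×¥170,000, 12×¥180,000, 40×¥200,000 (q = 110 of N = 132).
Individual gaps: 9×(230000−60000) = 1530000; 25×(230000−110000) = 3000000; 24×(230000−170000) = 1440000; 12×(230000−180000) = 600000; 40×(230000−200000) = 1200000.
Aggregate gap = ¥7,770,000.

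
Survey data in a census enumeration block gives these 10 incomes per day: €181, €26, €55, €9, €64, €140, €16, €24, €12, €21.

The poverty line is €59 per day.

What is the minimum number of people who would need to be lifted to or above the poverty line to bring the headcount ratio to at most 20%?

5

7 of the 10 people are poor, so H = 7/10 = 0.700.
A headcount ratio of at most 20% allows at most ⌊0.20 × 10⌋ = 2 poor people.
So at least 7 − 2 = 5 must be lifted.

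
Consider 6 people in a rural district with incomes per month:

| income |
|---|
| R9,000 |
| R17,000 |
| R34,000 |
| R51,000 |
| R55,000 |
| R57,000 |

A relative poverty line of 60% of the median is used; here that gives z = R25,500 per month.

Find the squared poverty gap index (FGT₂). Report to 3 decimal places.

0.088

Below the line: R9,000, R17,000 (q = 2 of N = 6).
Relative gaps: (25500−9000)/25500 = 0.6471; (25500−17000)/25500 = 0.3333.
Squared: 0.4187; 0.1111.
Sum = 0.529796; P₂ = 0.529796 / 6 = 0.088.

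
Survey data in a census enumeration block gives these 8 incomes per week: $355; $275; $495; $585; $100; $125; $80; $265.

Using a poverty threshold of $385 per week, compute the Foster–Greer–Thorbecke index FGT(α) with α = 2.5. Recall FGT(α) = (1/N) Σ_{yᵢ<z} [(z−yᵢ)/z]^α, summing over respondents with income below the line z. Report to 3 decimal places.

0.188

Incomes under z: $80, $100, $125, $265, $275, $355 (q = 6 of N = 8).
Shortfall ratios: (385−80)/385 = 0.7922; (385−100)/385 = 0.7403; (385−125)/385 = 0.6753; (385−265)/385 = 0.3117; (385−275)/385 = 0.2857; (385−355)/385 = 0.0779.
Raised to α = 2.5: 0.55860; 0.47148; 0.37478; 0.05424; 0.04363; 0.00169.
Sum = 1.504424; FGT(2.5) = 1.504424 / 8 = 0.188.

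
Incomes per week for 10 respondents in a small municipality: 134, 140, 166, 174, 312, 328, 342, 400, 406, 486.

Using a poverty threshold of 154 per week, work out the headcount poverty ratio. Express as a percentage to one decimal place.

20.0%

2 of the 10 respondents have income below 154.
H = 2/10 = 20.0%.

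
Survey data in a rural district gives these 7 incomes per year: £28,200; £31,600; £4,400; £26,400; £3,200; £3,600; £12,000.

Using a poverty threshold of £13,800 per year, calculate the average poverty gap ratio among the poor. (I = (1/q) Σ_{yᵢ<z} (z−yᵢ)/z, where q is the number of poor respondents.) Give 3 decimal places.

Below z: £3,200, £3,600, £4,400, £12,000 (q = 4 of N = 7).
Shortfall ratios (z−y)/z: 0.7681, 0.7391, 0.6812, 0.1304; sum = 2.318841.
I averages over the q = 4 poor units only: 2.318841 / 4 = 0.580.

0.580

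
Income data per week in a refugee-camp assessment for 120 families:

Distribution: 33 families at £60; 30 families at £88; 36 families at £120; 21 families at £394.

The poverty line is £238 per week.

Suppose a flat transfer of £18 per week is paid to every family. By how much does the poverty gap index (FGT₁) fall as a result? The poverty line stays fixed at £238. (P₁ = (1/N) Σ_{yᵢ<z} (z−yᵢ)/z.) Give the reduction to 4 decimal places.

Before: below the line — 33×£60, 30×£88, 36×£120; poverty gap index (FGT₁) = 0.511975.
After the £18 transfer: below the line — 33×£78, 30×£106, 36×£138; poverty gap index (FGT₁) = 0.449580.
Reduction = 0.511975 − 0.449580 = 0.0624.

0.0624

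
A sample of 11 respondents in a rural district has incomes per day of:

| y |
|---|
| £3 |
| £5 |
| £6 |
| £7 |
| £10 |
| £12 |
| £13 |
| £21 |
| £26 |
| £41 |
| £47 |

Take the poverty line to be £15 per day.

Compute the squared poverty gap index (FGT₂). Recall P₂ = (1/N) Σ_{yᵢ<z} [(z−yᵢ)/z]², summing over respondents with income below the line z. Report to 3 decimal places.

0.173

Incomes under z: £3, £5, £6, £7, £10, £12, £13 (q = 7 of N = 11).
Shortfall ratios: (15−3)/15 = 0.8000; (15−5)/15 = 0.6667; (15−6)/15 = 0.6000; (15−7)/15 = 0.5333; (15−10)/15 = 0.3333; (15−12)/15 = 0.2000; (15−13)/15 = 0.1333.
Squared: 0.6400; 0.4444; 0.3600; 0.2844; 0.1111; 0.0400; 0.0178.
Sum = 1.897778; P₂ = 1.897778 / 11 = 0.173.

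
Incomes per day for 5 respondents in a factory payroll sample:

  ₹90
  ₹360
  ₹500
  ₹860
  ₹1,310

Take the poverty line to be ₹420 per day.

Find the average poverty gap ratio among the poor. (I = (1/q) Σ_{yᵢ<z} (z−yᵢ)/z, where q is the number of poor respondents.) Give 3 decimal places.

0.464

Poor units: ₹90, ₹360 (q = 2 of N = 5).
Shortfall ratios (z−y)/z: 0.7857, 0.1429; sum = 0.928571.
The income-gap ratio divides by q (the poor only): 0.928571 / 2 = 0.464.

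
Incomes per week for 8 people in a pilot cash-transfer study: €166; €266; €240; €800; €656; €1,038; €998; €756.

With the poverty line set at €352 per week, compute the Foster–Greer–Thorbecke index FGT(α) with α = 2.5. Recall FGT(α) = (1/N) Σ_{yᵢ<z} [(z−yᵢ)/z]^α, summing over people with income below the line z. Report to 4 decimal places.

0.0362

Incomes under z: €166, €240, €266 (q = 3 of N = 8).
Normalized shortfalls: (352−166)/352 = 0.5284; (352−240)/352 = 0.3182; (352−266)/352 = 0.2443.
Raised to α = 2.5: 0.20297; 0.05711; 0.02950.
Sum = 0.289579; FGT(2.5) = 0.289579 / 8 = 0.0362.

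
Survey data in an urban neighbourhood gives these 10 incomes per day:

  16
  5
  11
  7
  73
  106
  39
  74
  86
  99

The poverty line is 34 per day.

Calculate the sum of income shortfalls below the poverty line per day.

97

Poor units: 5, 7, 11, 16 (q = 4 of N = 10).
Individual gaps: 34−5 = 29; 34−7 = 27; 34−11 = 23; 34−16 = 18.
Aggregate gap = 97.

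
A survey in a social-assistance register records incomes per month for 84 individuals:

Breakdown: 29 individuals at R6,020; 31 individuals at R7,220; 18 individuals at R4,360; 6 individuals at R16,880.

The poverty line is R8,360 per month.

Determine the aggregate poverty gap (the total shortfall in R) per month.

Below the line: 18×R4,360, 29×R6,020, 31×R7,220 (q = 78 of N = 84).
Individual gaps: 18×(8360−4360) = 72000; 29×(8360−6020) = 67860; 31×(8360−7220) = 35340.
Aggregate gap = R175,200.

R175,200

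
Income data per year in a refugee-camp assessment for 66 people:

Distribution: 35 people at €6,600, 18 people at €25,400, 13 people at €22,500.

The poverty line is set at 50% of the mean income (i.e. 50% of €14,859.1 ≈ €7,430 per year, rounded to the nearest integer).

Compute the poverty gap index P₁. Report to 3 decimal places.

0.059

Below the line: 35×€6,600 (q = 35 of N = 66).
Relative gaps: (7430−6600)/7430 = 0.1117 (×35).
Sum of shortfalls = 3.909825; P₁ averages over all N: 3.909825 / 66 = 0.059.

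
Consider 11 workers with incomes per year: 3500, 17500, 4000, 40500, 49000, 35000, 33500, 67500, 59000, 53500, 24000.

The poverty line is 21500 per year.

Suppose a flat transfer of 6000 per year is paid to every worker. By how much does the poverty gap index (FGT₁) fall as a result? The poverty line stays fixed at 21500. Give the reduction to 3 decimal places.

0.068

Before: below the line — 3500, 4000, 17500; poverty gap index (FGT₁) = 0.16702.
After the 6000 transfer: below the line — 9500, 10000; poverty gap index (FGT₁) = 0.09937.
Reduction = 0.16702 − 0.09937 = 0.068.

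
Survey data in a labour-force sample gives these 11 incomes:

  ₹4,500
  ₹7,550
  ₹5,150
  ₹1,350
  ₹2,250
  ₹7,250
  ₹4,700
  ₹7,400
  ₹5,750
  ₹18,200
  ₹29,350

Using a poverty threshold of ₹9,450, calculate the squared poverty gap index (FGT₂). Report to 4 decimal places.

Poor units: ₹1,350, ₹2,250, ₹4,500, ₹4,700, ₹5,150, ₹5,750, ₹7,250, ₹7,400, ₹7,550 (q = 9 of N = 11).
Normalized shortfalls: (9450−1350)/9450 = 0.8571; (9450−2250)/9450 = 0.7619; (9450−4500)/9450 = 0.5238; (9450−4700)/9450 = 0.5026; (9450−5150)/9450 = 0.4550; (9450−5750)/9450 = 0.3915; (9450−7250)/9450 = 0.2328; (9450−7400)/9450 = 0.2169; (9450−7550)/9450 = 0.2011.
Squared: 0.7347; 0.5805; 0.2744; 0.2527; 0.2070; 0.1533; 0.0542; 0.0471; 0.0404.
Sum = 2.344251; P₂ = 2.344251 / 11 = 0.2131.

0.2131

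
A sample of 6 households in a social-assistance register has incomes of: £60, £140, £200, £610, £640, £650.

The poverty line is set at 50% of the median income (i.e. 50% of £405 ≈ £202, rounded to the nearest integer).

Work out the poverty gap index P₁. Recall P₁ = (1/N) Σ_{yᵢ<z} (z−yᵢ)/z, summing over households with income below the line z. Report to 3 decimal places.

0.170

Below z: £60, £140, £200 (q = 3 of N = 6).
Shortfall ratios: (202−60)/202 = 0.7030; (202−140)/202 = 0.3069; (202−200)/202 = 0.0099.
Σ = 1.019802. Dividing by the full population N = 6 gives P₁ = 0.170.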